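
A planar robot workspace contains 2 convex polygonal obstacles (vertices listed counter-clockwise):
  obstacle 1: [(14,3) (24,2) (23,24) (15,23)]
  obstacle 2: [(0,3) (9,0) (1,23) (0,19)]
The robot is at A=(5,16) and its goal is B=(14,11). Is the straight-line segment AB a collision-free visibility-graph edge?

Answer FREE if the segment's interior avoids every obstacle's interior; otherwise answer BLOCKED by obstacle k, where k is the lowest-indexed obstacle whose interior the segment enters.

Obstacle 1 [(14,3) (24,2) (23,24) (15,23)]:
  edge (14,3)–(24,2): clear
  edge (24,2)–(23,24): clear
  edge (23,24)–(15,23): clear
  edge (15,23)–(14,3): clear
  midpoint (19/2,27/2) outside
  → clear
Obstacle 2 [(0,3) (9,0) (1,23) (0,19)]:
  edge (0,3)–(9,0): clear
  edge (9,0)–(1,23): clear
  edge (1,23)–(0,19): clear
  edge (0,19)–(0,3): clear
  midpoint (19/2,27/2) outside
  → clear

FREE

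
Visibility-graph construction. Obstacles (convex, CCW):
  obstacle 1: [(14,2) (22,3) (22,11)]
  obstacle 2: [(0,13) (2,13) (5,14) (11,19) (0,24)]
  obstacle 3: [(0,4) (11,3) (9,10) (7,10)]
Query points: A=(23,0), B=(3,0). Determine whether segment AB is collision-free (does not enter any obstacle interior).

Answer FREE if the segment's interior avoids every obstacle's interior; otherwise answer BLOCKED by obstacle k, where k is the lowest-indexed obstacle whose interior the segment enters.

Obstacle 1 [(14,2) (22,3) (22,11)]:
  edge (14,2)–(22,3): clear
  edge (22,3)–(22,11): clear
  edge (22,11)–(14,2): clear
  midpoint (13,0) outside
  → clear
Obstacle 2 [(0,13) (2,13) (5,14) (11,19) (0,24)]:
  edge (0,13)–(2,13): clear
  edge (2,13)–(5,14): clear
  edge (5,14)–(11,19): clear
  edge (11,19)–(0,24): clear
  edge (0,24)–(0,13): clear
  midpoint (13,0) outside
  → clear
Obstacle 3 [(0,4) (11,3) (9,10) (7,10)]:
  edge (0,4)–(11,3): clear
  edge (11,3)–(9,10): clear
  edge (9,10)–(7,10): clear
  edge (7,10)–(0,4): clear
  midpoint (13,0) outside
  → clear

FREE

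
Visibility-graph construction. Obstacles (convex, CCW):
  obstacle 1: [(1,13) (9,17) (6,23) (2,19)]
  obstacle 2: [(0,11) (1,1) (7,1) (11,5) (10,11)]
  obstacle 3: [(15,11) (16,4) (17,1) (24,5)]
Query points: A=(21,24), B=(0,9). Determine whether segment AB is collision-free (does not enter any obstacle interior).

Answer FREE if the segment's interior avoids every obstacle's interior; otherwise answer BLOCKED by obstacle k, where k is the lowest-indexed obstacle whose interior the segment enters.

BLOCKED by obstacle 2

Obstacle 1 [(1,13) (9,17) (6,23) (2,19)]:
  edge (1,13)–(9,17): clear
  edge (9,17)–(6,23): clear
  edge (6,23)–(2,19): clear
  edge (2,19)–(1,13): clear
  midpoint (21/2,33/2) outside
  → clear
Obstacle 2 [(0,11) (1,1) (7,1) (11,5) (10,11)]:
  edge (0,11)–(1,1): crosses AB
  edge (1,1)–(7,1): clear
  edge (7,1)–(11,5): clear
  edge (11,5)–(10,11): clear
  edge (10,11)–(0,11): crosses AB
  → BLOCKED
Obstacle 3 [(15,11) (16,4) (17,1) (24,5)]:
  edge (15,11)–(16,4): clear
  edge (16,4)–(17,1): clear
  edge (17,1)–(24,5): clear
  edge (24,5)–(15,11): clear
  midpoint (21/2,33/2) outside
  → clear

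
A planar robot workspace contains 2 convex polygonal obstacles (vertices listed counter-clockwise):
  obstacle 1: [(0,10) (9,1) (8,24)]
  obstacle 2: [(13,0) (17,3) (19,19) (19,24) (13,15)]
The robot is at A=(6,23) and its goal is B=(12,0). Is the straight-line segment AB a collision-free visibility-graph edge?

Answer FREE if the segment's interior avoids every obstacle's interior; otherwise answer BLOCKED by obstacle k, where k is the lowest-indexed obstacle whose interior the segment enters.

BLOCKED by obstacle 1

Obstacle 1 [(0,10) (9,1) (8,24)]:
  edge (0,10)–(9,1): clear
  edge (9,1)–(8,24): crosses AB
  edge (8,24)–(0,10): crosses AB
  → BLOCKED
Obstacle 2 [(13,0) (17,3) (19,19) (19,24) (13,15)]:
  edge (13,0)–(17,3): clear
  edge (17,3)–(19,19): clear
  edge (19,19)–(19,24): clear
  edge (19,24)–(13,15): clear
  edge (13,15)–(13,0): clear
  midpoint (9,23/2) outside
  → clear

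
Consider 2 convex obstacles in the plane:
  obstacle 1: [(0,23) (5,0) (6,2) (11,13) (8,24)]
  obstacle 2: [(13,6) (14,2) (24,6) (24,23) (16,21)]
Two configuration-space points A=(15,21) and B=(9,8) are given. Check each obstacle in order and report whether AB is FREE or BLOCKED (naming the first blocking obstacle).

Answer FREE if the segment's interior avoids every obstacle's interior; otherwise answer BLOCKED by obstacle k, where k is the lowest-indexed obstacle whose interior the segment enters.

FREE

Obstacle 1 [(0,23) (5,0) (6,2) (11,13) (8,24)]:
  edge (0,23)–(5,0): clear
  edge (5,0)–(6,2): clear
  edge (6,2)–(11,13): clear
  edge (11,13)–(8,24): clear
  edge (8,24)–(0,23): clear
  midpoint (12,29/2) outside
  → clear
Obstacle 2 [(13,6) (14,2) (24,6) (24,23) (16,21)]:
  edge (13,6)–(14,2): clear
  edge (14,2)–(24,6): clear
  edge (24,6)–(24,23): clear
  edge (24,23)–(16,21): clear
  edge (16,21)–(13,6): clear
  midpoint (12,29/2) outside
  → clear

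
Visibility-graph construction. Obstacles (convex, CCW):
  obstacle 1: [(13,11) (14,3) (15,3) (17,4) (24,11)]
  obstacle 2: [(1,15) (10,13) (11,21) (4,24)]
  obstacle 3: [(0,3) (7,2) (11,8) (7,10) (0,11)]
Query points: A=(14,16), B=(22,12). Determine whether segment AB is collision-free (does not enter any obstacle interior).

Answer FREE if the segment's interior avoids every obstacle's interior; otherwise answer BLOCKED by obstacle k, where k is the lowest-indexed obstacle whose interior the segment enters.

Obstacle 1 [(13,11) (14,3) (15,3) (17,4) (24,11)]:
  edge (13,11)–(14,3): clear
  edge (14,3)–(15,3): clear
  edge (15,3)–(17,4): clear
  edge (17,4)–(24,11): clear
  edge (24,11)–(13,11): clear
  midpoint (18,14) outside
  → clear
Obstacle 2 [(1,15) (10,13) (11,21) (4,24)]:
  edge (1,15)–(10,13): clear
  edge (10,13)–(11,21): clear
  edge (11,21)–(4,24): clear
  edge (4,24)–(1,15): clear
  midpoint (18,14) outside
  → clear
Obstacle 3 [(0,3) (7,2) (11,8) (7,10) (0,11)]:
  edge (0,3)–(7,2): clear
  edge (7,2)–(11,8): clear
  edge (11,8)–(7,10): clear
  edge (7,10)–(0,11): clear
  edge (0,11)–(0,3): clear
  midpoint (18,14) outside
  → clear

FREE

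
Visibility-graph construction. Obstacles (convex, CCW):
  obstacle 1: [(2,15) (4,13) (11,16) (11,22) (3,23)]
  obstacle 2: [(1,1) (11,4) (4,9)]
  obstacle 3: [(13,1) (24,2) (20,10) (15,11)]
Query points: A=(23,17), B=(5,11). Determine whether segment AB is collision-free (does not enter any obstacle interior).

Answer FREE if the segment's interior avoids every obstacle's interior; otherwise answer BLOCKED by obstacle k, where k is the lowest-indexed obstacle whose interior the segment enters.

Obstacle 1 [(2,15) (4,13) (11,16) (11,22) (3,23)]:
  edge (2,15)–(4,13): clear
  edge (4,13)–(11,16): clear
  edge (11,16)–(11,22): clear
  edge (11,22)–(3,23): clear
  edge (3,23)–(2,15): clear
  midpoint (14,14) outside
  → clear
Obstacle 2 [(1,1) (11,4) (4,9)]:
  edge (1,1)–(11,4): clear
  edge (11,4)–(4,9): clear
  edge (4,9)–(1,1): clear
  midpoint (14,14) outside
  → clear
Obstacle 3 [(13,1) (24,2) (20,10) (15,11)]:
  edge (13,1)–(24,2): clear
  edge (24,2)–(20,10): clear
  edge (20,10)–(15,11): clear
  edge (15,11)–(13,1): clear
  midpoint (14,14) outside
  → clear

FREE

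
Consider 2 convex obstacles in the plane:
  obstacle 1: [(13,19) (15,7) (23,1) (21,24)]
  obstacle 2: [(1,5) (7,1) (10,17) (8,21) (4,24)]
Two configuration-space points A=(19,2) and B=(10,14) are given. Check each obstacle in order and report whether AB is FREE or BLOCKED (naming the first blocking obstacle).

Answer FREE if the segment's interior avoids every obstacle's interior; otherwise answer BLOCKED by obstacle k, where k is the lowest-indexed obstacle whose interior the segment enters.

Obstacle 1 [(13,19) (15,7) (23,1) (21,24)]:
  edge (13,19)–(15,7): crosses AB
  edge (15,7)–(23,1): crosses AB
  edge (23,1)–(21,24): clear
  edge (21,24)–(13,19): clear
  → BLOCKED
Obstacle 2 [(1,5) (7,1) (10,17) (8,21) (4,24)]:
  edge (1,5)–(7,1): clear
  edge (7,1)–(10,17): clear
  edge (10,17)–(8,21): clear
  edge (8,21)–(4,24): clear
  edge (4,24)–(1,5): clear
  midpoint (29/2,8) outside
  → clear

BLOCKED by obstacle 1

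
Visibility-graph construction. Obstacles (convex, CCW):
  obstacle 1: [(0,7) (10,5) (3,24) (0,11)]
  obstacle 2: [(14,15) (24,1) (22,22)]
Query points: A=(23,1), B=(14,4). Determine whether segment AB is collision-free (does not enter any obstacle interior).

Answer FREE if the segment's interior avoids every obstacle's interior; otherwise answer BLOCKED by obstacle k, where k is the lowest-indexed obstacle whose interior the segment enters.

FREE

Obstacle 1 [(0,7) (10,5) (3,24) (0,11)]:
  edge (0,7)–(10,5): clear
  edge (10,5)–(3,24): clear
  edge (3,24)–(0,11): clear
  edge (0,11)–(0,7): clear
  midpoint (37/2,5/2) outside
  → clear
Obstacle 2 [(14,15) (24,1) (22,22)]:
  edge (14,15)–(24,1): clear
  edge (24,1)–(22,22): clear
  edge (22,22)–(14,15): clear
  midpoint (37/2,5/2) outside
  → clear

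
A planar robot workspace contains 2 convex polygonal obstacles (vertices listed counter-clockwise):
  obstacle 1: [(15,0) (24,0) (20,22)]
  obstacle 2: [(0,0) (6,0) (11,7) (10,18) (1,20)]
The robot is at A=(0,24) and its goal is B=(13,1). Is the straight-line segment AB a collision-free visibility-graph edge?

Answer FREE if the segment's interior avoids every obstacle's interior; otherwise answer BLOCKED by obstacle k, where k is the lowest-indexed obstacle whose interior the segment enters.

Obstacle 1 [(15,0) (24,0) (20,22)]:
  edge (15,0)–(24,0): clear
  edge (24,0)–(20,22): clear
  edge (20,22)–(15,0): clear
  midpoint (13/2,25/2) outside
  → clear
Obstacle 2 [(0,0) (6,0) (11,7) (10,18) (1,20)]:
  edge (0,0)–(6,0): clear
  edge (6,0)–(11,7): crosses AB
  edge (11,7)–(10,18): clear
  edge (10,18)–(1,20): crosses AB
  edge (1,20)–(0,0): clear
  → BLOCKED

BLOCKED by obstacle 2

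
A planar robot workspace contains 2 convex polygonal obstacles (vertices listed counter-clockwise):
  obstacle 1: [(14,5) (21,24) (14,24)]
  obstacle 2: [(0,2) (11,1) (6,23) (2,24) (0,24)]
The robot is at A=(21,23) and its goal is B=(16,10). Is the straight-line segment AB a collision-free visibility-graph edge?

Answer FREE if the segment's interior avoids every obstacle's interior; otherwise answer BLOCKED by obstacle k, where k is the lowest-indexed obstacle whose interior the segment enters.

Obstacle 1 [(14,5) (21,24) (14,24)]:
  edge (14,5)–(21,24): clear
  edge (21,24)–(14,24): clear
  edge (14,24)–(14,5): clear
  midpoint (37/2,33/2) outside
  → clear
Obstacle 2 [(0,2) (11,1) (6,23) (2,24) (0,24)]:
  edge (0,2)–(11,1): clear
  edge (11,1)–(6,23): clear
  edge (6,23)–(2,24): clear
  edge (2,24)–(0,24): clear
  edge (0,24)–(0,2): clear
  midpoint (37/2,33/2) outside
  → clear

FREE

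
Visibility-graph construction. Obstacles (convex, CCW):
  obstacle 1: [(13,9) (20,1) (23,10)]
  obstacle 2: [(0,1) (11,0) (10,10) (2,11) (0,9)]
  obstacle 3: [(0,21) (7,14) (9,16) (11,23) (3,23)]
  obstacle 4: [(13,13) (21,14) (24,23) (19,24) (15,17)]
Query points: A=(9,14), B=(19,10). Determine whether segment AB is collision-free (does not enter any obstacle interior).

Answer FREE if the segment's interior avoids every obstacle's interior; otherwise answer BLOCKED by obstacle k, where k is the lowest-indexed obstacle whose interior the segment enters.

Obstacle 1 [(13,9) (20,1) (23,10)]:
  edge (13,9)–(20,1): clear
  edge (20,1)–(23,10): clear
  edge (23,10)–(13,9): clear
  midpoint (14,12) outside
  → clear
Obstacle 2 [(0,1) (11,0) (10,10) (2,11) (0,9)]:
  edge (0,1)–(11,0): clear
  edge (11,0)–(10,10): clear
  edge (10,10)–(2,11): clear
  edge (2,11)–(0,9): clear
  edge (0,9)–(0,1): clear
  midpoint (14,12) outside
  → clear
Obstacle 3 [(0,21) (7,14) (9,16) (11,23) (3,23)]:
  edge (0,21)–(7,14): clear
  edge (7,14)–(9,16): clear
  edge (9,16)–(11,23): clear
  edge (11,23)–(3,23): clear
  edge (3,23)–(0,21): clear
  midpoint (14,12) outside
  → clear
Obstacle 4 [(13,13) (21,14) (24,23) (19,24) (15,17)]:
  edge (13,13)–(21,14): clear
  edge (21,14)–(24,23): clear
  edge (24,23)–(19,24): clear
  edge (19,24)–(15,17): clear
  edge (15,17)–(13,13): clear
  midpoint (14,12) outside
  → clear

FREE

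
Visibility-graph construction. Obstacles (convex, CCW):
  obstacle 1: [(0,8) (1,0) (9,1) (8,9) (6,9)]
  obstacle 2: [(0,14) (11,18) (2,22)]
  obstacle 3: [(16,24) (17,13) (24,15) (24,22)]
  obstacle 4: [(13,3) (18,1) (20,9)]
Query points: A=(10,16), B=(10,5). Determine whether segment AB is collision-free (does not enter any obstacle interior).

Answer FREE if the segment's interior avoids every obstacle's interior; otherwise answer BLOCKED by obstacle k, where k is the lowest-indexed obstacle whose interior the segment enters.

Obstacle 1 [(0,8) (1,0) (9,1) (8,9) (6,9)]:
  edge (0,8)–(1,0): clear
  edge (1,0)–(9,1): clear
  edge (9,1)–(8,9): clear
  edge (8,9)–(6,9): clear
  edge (6,9)–(0,8): clear
  midpoint (10,21/2) outside
  → clear
Obstacle 2 [(0,14) (11,18) (2,22)]:
  edge (0,14)–(11,18): clear
  edge (11,18)–(2,22): clear
  edge (2,22)–(0,14): clear
  midpoint (10,21/2) outside
  → clear
Obstacle 3 [(16,24) (17,13) (24,15) (24,22)]:
  edge (16,24)–(17,13): clear
  edge (17,13)–(24,15): clear
  edge (24,15)–(24,22): clear
  edge (24,22)–(16,24): clear
  midpoint (10,21/2) outside
  → clear
Obstacle 4 [(13,3) (18,1) (20,9)]:
  edge (13,3)–(18,1): clear
  edge (18,1)–(20,9): clear
  edge (20,9)–(13,3): clear
  midpoint (10,21/2) outside
  → clear

FREE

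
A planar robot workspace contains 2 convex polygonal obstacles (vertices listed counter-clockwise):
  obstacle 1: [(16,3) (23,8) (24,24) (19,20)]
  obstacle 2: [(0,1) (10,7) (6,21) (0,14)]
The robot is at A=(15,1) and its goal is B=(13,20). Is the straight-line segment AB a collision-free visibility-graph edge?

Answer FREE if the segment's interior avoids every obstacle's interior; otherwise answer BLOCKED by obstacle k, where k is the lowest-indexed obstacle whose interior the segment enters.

Obstacle 1 [(16,3) (23,8) (24,24) (19,20)]:
  edge (16,3)–(23,8): clear
  edge (23,8)–(24,24): clear
  edge (24,24)–(19,20): clear
  edge (19,20)–(16,3): clear
  midpoint (14,21/2) outside
  → clear
Obstacle 2 [(0,1) (10,7) (6,21) (0,14)]:
  edge (0,1)–(10,7): clear
  edge (10,7)–(6,21): clear
  edge (6,21)–(0,14): clear
  edge (0,14)–(0,1): clear
  midpoint (14,21/2) outside
  → clear

FREE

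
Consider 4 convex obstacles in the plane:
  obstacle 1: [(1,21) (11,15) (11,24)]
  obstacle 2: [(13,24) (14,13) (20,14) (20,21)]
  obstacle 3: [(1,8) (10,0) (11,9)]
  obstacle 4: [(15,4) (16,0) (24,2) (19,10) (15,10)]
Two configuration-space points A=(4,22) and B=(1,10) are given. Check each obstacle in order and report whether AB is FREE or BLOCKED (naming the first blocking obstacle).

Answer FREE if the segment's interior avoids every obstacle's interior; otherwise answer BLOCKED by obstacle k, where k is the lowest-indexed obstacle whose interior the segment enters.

Obstacle 1 [(1,21) (11,15) (11,24)]:
  edge (1,21)–(11,15): crosses AB
  edge (11,15)–(11,24): clear
  edge (11,24)–(1,21): crosses AB
  → BLOCKED
Obstacle 2 [(13,24) (14,13) (20,14) (20,21)]:
  edge (13,24)–(14,13): clear
  edge (14,13)–(20,14): clear
  edge (20,14)–(20,21): clear
  edge (20,21)–(13,24): clear
  midpoint (5/2,16) outside
  → clear
Obstacle 3 [(1,8) (10,0) (11,9)]:
  edge (1,8)–(10,0): clear
  edge (10,0)–(11,9): clear
  edge (11,9)–(1,8): clear
  midpoint (5/2,16) outside
  → clear
Obstacle 4 [(15,4) (16,0) (24,2) (19,10) (15,10)]:
  edge (15,4)–(16,0): clear
  edge (16,0)–(24,2): clear
  edge (24,2)–(19,10): clear
  edge (19,10)–(15,10): clear
  edge (15,10)–(15,4): clear
  midpoint (5/2,16) outside
  → clear

BLOCKED by obstacle 1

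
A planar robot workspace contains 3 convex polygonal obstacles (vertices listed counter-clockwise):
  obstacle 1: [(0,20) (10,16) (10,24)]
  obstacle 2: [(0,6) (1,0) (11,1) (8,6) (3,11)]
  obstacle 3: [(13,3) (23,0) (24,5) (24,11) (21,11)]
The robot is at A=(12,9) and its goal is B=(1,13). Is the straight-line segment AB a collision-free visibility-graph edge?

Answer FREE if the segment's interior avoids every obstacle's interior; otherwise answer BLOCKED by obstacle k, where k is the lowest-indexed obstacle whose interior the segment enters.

FREE

Obstacle 1 [(0,20) (10,16) (10,24)]:
  edge (0,20)–(10,16): clear
  edge (10,16)–(10,24): clear
  edge (10,24)–(0,20): clear
  midpoint (13/2,11) outside
  → clear
Obstacle 2 [(0,6) (1,0) (11,1) (8,6) (3,11)]:
  edge (0,6)–(1,0): clear
  edge (1,0)–(11,1): clear
  edge (11,1)–(8,6): clear
  edge (8,6)–(3,11): clear
  edge (3,11)–(0,6): clear
  midpoint (13/2,11) outside
  → clear
Obstacle 3 [(13,3) (23,0) (24,5) (24,11) (21,11)]:
  edge (13,3)–(23,0): clear
  edge (23,0)–(24,5): clear
  edge (24,5)–(24,11): clear
  edge (24,11)–(21,11): clear
  edge (21,11)–(13,3): clear
  midpoint (13/2,11) outside
  → clear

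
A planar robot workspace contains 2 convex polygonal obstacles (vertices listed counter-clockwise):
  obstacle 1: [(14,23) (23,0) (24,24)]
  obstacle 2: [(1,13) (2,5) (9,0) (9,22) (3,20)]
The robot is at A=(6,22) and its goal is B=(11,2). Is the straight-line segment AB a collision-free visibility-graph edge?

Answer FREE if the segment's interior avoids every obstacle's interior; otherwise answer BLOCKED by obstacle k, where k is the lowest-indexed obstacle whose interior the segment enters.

BLOCKED by obstacle 2

Obstacle 1 [(14,23) (23,0) (24,24)]:
  edge (14,23)–(23,0): clear
  edge (23,0)–(24,24): clear
  edge (24,24)–(14,23): clear
  midpoint (17/2,12) outside
  → clear
Obstacle 2 [(1,13) (2,5) (9,0) (9,22) (3,20)]:
  edge (1,13)–(2,5): clear
  edge (2,5)–(9,0): clear
  edge (9,0)–(9,22): crosses AB
  edge (9,22)–(3,20): crosses AB
  edge (3,20)–(1,13): clear
  → BLOCKED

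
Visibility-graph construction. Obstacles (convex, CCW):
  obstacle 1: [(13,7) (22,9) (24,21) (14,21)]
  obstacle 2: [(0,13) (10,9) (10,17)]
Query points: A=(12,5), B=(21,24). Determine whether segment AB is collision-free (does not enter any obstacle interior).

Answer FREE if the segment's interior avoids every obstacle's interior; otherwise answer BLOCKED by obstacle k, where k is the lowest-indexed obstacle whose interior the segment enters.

Obstacle 1 [(13,7) (22,9) (24,21) (14,21)]:
  edge (13,7)–(22,9): clear
  edge (22,9)–(24,21): clear
  edge (24,21)–(14,21): crosses AB
  edge (14,21)–(13,7): crosses AB
  → BLOCKED
Obstacle 2 [(0,13) (10,9) (10,17)]:
  edge (0,13)–(10,9): clear
  edge (10,9)–(10,17): clear
  edge (10,17)–(0,13): clear
  midpoint (33/2,29/2) outside
  → clear

BLOCKED by obstacle 1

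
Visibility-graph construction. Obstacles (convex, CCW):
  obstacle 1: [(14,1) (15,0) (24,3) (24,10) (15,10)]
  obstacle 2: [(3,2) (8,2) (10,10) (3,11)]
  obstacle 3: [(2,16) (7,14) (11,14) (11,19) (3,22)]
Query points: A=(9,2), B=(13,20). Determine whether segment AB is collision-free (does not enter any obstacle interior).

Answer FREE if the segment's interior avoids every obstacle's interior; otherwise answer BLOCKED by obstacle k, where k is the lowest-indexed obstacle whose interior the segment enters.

FREE

Obstacle 1 [(14,1) (15,0) (24,3) (24,10) (15,10)]:
  edge (14,1)–(15,0): clear
  edge (15,0)–(24,3): clear
  edge (24,3)–(24,10): clear
  edge (24,10)–(15,10): clear
  edge (15,10)–(14,1): clear
  midpoint (11,11) outside
  → clear
Obstacle 2 [(3,2) (8,2) (10,10) (3,11)]:
  edge (3,2)–(8,2): clear
  edge (8,2)–(10,10): clear
  edge (10,10)–(3,11): clear
  edge (3,11)–(3,2): clear
  midpoint (11,11) outside
  → clear
Obstacle 3 [(2,16) (7,14) (11,14) (11,19) (3,22)]:
  edge (2,16)–(7,14): clear
  edge (7,14)–(11,14): clear
  edge (11,14)–(11,19): clear
  edge (11,19)–(3,22): clear
  edge (3,22)–(2,16): clear
  midpoint (11,11) outside
  → clear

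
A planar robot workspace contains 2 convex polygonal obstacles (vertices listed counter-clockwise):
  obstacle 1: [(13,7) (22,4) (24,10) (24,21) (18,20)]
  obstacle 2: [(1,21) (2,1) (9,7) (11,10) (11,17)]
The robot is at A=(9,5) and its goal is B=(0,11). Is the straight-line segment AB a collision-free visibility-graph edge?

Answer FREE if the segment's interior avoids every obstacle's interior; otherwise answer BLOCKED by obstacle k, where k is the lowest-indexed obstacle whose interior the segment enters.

BLOCKED by obstacle 2

Obstacle 1 [(13,7) (22,4) (24,10) (24,21) (18,20)]:
  edge (13,7)–(22,4): clear
  edge (22,4)–(24,10): clear
  edge (24,10)–(24,21): clear
  edge (24,21)–(18,20): clear
  edge (18,20)–(13,7): clear
  midpoint (9/2,8) outside
  → clear
Obstacle 2 [(1,21) (2,1) (9,7) (11,10) (11,17)]:
  edge (1,21)–(2,1): crosses AB
  edge (2,1)–(9,7): crosses AB
  edge (9,7)–(11,10): clear
  edge (11,10)–(11,17): clear
  edge (11,17)–(1,21): clear
  → BLOCKED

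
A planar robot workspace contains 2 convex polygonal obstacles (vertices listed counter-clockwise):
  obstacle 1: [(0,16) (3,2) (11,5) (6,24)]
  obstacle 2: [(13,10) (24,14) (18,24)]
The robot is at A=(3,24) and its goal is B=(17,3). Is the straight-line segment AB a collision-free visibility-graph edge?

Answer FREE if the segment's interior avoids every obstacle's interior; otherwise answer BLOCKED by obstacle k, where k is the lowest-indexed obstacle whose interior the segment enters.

BLOCKED by obstacle 1

Obstacle 1 [(0,16) (3,2) (11,5) (6,24)]:
  edge (0,16)–(3,2): clear
  edge (3,2)–(11,5): clear
  edge (11,5)–(6,24): crosses AB
  edge (6,24)–(0,16): crosses AB
  → BLOCKED
Obstacle 2 [(13,10) (24,14) (18,24)]:
  edge (13,10)–(24,14): clear
  edge (24,14)–(18,24): clear
  edge (18,24)–(13,10): clear
  midpoint (10,27/2) outside
  → clear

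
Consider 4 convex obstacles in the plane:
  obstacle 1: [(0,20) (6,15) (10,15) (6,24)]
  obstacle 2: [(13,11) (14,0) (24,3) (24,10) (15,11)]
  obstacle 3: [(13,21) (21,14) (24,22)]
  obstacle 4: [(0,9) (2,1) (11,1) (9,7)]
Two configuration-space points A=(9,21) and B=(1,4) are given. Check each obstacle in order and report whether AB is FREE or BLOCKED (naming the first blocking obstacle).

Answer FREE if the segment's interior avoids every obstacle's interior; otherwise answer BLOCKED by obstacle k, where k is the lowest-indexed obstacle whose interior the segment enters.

BLOCKED by obstacle 1

Obstacle 1 [(0,20) (6,15) (10,15) (6,24)]:
  edge (0,20)–(6,15): clear
  edge (6,15)–(10,15): crosses AB
  edge (10,15)–(6,24): crosses AB
  edge (6,24)–(0,20): clear
  → BLOCKED
Obstacle 2 [(13,11) (14,0) (24,3) (24,10) (15,11)]:
  edge (13,11)–(14,0): clear
  edge (14,0)–(24,3): clear
  edge (24,3)–(24,10): clear
  edge (24,10)–(15,11): clear
  edge (15,11)–(13,11): clear
  midpoint (5,25/2) outside
  → clear
Obstacle 3 [(13,21) (21,14) (24,22)]:
  edge (13,21)–(21,14): clear
  edge (21,14)–(24,22): clear
  edge (24,22)–(13,21): clear
  midpoint (5,25/2) outside
  → clear
Obstacle 4 [(0,9) (2,1) (11,1) (9,7)]:
  edge (0,9)–(2,1): crosses AB
  edge (2,1)–(11,1): clear
  edge (11,1)–(9,7): clear
  edge (9,7)–(0,9): crosses AB
  → BLOCKED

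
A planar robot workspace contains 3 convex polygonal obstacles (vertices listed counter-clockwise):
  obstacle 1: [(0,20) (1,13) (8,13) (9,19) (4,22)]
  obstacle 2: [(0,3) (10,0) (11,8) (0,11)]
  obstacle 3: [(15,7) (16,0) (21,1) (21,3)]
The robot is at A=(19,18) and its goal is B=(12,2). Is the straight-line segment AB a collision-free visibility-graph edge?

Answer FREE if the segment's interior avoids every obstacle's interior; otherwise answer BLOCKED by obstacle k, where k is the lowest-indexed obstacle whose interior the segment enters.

Obstacle 1 [(0,20) (1,13) (8,13) (9,19) (4,22)]:
  edge (0,20)–(1,13): clear
  edge (1,13)–(8,13): clear
  edge (8,13)–(9,19): clear
  edge (9,19)–(4,22): clear
  edge (4,22)–(0,20): clear
  midpoint (31/2,10) outside
  → clear
Obstacle 2 [(0,3) (10,0) (11,8) (0,11)]:
  edge (0,3)–(10,0): clear
  edge (10,0)–(11,8): clear
  edge (11,8)–(0,11): clear
  edge (0,11)–(0,3): clear
  midpoint (31/2,10) outside
  → clear
Obstacle 3 [(15,7) (16,0) (21,1) (21,3)]:
  edge (15,7)–(16,0): clear
  edge (16,0)–(21,1): clear
  edge (21,1)–(21,3): clear
  edge (21,3)–(15,7): clear
  midpoint (31/2,10) outside
  → clear

FREE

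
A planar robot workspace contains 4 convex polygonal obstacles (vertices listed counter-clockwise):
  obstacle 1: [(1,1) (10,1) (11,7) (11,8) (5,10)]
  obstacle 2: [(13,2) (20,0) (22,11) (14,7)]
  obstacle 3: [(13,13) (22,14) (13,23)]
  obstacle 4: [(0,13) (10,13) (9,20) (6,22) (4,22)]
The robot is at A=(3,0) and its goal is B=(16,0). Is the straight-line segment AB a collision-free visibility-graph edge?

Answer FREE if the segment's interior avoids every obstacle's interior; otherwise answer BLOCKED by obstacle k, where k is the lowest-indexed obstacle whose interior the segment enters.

FREE

Obstacle 1 [(1,1) (10,1) (11,7) (11,8) (5,10)]:
  edge (1,1)–(10,1): clear
  edge (10,1)–(11,7): clear
  edge (11,7)–(11,8): clear
  edge (11,8)–(5,10): clear
  edge (5,10)–(1,1): clear
  midpoint (19/2,0) outside
  → clear
Obstacle 2 [(13,2) (20,0) (22,11) (14,7)]:
  edge (13,2)–(20,0): clear
  edge (20,0)–(22,11): clear
  edge (22,11)–(14,7): clear
  edge (14,7)–(13,2): clear
  midpoint (19/2,0) outside
  → clear
Obstacle 3 [(13,13) (22,14) (13,23)]:
  edge (13,13)–(22,14): clear
  edge (22,14)–(13,23): clear
  edge (13,23)–(13,13): clear
  midpoint (19/2,0) outside
  → clear
Obstacle 4 [(0,13) (10,13) (9,20) (6,22) (4,22)]:
  edge (0,13)–(10,13): clear
  edge (10,13)–(9,20): clear
  edge (9,20)–(6,22): clear
  edge (6,22)–(4,22): clear
  edge (4,22)–(0,13): clear
  midpoint (19/2,0) outside
  → clear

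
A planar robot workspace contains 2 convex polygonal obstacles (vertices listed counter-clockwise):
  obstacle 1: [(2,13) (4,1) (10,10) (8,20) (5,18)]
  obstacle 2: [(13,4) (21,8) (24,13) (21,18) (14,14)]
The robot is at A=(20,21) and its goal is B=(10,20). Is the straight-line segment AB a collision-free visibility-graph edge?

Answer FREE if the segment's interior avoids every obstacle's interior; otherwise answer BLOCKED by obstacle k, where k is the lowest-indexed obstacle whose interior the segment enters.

Obstacle 1 [(2,13) (4,1) (10,10) (8,20) (5,18)]:
  edge (2,13)–(4,1): clear
  edge (4,1)–(10,10): clear
  edge (10,10)–(8,20): clear
  edge (8,20)–(5,18): clear
  edge (5,18)–(2,13): clear
  midpoint (15,41/2) outside
  → clear
Obstacle 2 [(13,4) (21,8) (24,13) (21,18) (14,14)]:
  edge (13,4)–(21,8): clear
  edge (21,8)–(24,13): clear
  edge (24,13)–(21,18): clear
  edge (21,18)–(14,14): clear
  edge (14,14)–(13,4): clear
  midpoint (15,41/2) outside
  → clear

FREE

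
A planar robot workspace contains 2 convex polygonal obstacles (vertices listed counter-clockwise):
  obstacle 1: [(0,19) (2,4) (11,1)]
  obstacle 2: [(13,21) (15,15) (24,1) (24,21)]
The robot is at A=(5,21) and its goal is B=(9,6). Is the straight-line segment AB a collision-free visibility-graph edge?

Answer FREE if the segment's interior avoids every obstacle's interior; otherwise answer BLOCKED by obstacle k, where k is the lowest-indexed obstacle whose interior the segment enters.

Obstacle 1 [(0,19) (2,4) (11,1)]:
  edge (0,19)–(2,4): clear
  edge (2,4)–(11,1): clear
  edge (11,1)–(0,19): clear
  midpoint (7,27/2) outside
  → clear
Obstacle 2 [(13,21) (15,15) (24,1) (24,21)]:
  edge (13,21)–(15,15): clear
  edge (15,15)–(24,1): clear
  edge (24,1)–(24,21): clear
  edge (24,21)–(13,21): clear
  midpoint (7,27/2) outside
  → clear

FREE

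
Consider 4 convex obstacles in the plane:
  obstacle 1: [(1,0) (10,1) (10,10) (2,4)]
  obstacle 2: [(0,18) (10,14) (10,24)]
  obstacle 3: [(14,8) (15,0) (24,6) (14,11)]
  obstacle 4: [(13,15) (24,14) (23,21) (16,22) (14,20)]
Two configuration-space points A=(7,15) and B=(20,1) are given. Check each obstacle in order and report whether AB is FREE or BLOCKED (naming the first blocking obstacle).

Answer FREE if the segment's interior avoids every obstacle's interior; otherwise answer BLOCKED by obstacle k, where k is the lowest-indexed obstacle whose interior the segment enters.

BLOCKED by obstacle 3

Obstacle 1 [(1,0) (10,1) (10,10) (2,4)]:
  edge (1,0)–(10,1): clear
  edge (10,1)–(10,10): clear
  edge (10,10)–(2,4): clear
  edge (2,4)–(1,0): clear
  midpoint (27/2,8) outside
  → clear
Obstacle 2 [(0,18) (10,14) (10,24)]:
  edge (0,18)–(10,14): clear
  edge (10,14)–(10,24): clear
  edge (10,24)–(0,18): clear
  midpoint (27/2,8) outside
  → clear
Obstacle 3 [(14,8) (15,0) (24,6) (14,11)]:
  edge (14,8)–(15,0): crosses AB
  edge (15,0)–(24,6): crosses AB
  edge (24,6)–(14,11): clear
  edge (14,11)–(14,8): clear
  → BLOCKED
Obstacle 4 [(13,15) (24,14) (23,21) (16,22) (14,20)]:
  edge (13,15)–(24,14): clear
  edge (24,14)–(23,21): clear
  edge (23,21)–(16,22): clear
  edge (16,22)–(14,20): clear
  edge (14,20)–(13,15): clear
  midpoint (27/2,8) outside
  → clear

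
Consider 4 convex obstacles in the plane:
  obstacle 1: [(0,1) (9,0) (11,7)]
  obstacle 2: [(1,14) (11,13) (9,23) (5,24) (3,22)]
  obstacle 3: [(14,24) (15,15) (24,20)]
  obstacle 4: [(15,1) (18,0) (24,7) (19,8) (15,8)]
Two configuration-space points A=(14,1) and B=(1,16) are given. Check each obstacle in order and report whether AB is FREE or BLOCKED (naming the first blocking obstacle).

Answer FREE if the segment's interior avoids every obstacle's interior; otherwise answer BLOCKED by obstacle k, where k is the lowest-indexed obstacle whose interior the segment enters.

Obstacle 1 [(0,1) (9,0) (11,7)]:
  edge (0,1)–(9,0): clear
  edge (9,0)–(11,7): crosses AB
  edge (11,7)–(0,1): crosses AB
  → BLOCKED
Obstacle 2 [(1,14) (11,13) (9,23) (5,24) (3,22)]:
  edge (1,14)–(11,13): crosses AB
  edge (11,13)–(9,23): clear
  edge (9,23)–(5,24): clear
  edge (5,24)–(3,22): clear
  edge (3,22)–(1,14): crosses AB
  → BLOCKED
Obstacle 3 [(14,24) (15,15) (24,20)]:
  edge (14,24)–(15,15): clear
  edge (15,15)–(24,20): clear
  edge (24,20)–(14,24): clear
  midpoint (15/2,17/2) outside
  → clear
Obstacle 4 [(15,1) (18,0) (24,7) (19,8) (15,8)]:
  edge (15,1)–(18,0): clear
  edge (18,0)–(24,7): clear
  edge (24,7)–(19,8): clear
  edge (19,8)–(15,8): clear
  edge (15,8)–(15,1): clear
  midpoint (15/2,17/2) outside
  → clear

BLOCKED by obstacle 1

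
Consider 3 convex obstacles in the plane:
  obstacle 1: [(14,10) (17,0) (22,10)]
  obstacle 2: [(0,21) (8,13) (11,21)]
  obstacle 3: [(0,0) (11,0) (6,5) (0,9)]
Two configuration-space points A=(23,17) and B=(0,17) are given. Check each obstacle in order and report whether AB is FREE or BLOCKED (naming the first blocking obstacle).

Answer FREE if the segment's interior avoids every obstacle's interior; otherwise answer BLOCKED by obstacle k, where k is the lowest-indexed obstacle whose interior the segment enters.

BLOCKED by obstacle 2

Obstacle 1 [(14,10) (17,0) (22,10)]:
  edge (14,10)–(17,0): clear
  edge (17,0)–(22,10): clear
  edge (22,10)–(14,10): clear
  midpoint (23/2,17) outside
  → clear
Obstacle 2 [(0,21) (8,13) (11,21)]:
  edge (0,21)–(8,13): crosses AB
  edge (8,13)–(11,21): crosses AB
  edge (11,21)–(0,21): clear
  → BLOCKED
Obstacle 3 [(0,0) (11,0) (6,5) (0,9)]:
  edge (0,0)–(11,0): clear
  edge (11,0)–(6,5): clear
  edge (6,5)–(0,9): clear
  edge (0,9)–(0,0): clear
  midpoint (23/2,17) outside
  → clear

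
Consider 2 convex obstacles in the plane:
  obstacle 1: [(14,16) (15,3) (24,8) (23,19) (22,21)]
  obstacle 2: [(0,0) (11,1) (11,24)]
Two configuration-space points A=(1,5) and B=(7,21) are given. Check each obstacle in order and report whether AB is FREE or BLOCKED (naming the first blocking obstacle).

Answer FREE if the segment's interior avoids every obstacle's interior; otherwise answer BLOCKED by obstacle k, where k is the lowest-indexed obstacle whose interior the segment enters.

Obstacle 1 [(14,16) (15,3) (24,8) (23,19) (22,21)]:
  edge (14,16)–(15,3): clear
  edge (15,3)–(24,8): clear
  edge (24,8)–(23,19): clear
  edge (23,19)–(22,21): clear
  edge (22,21)–(14,16): clear
  midpoint (4,13) outside
  → clear
Obstacle 2 [(0,0) (11,1) (11,24)]:
  edge (0,0)–(11,1): clear
  edge (11,1)–(11,24): clear
  edge (11,24)–(0,0): clear
  midpoint (4,13) outside
  → clear

FREE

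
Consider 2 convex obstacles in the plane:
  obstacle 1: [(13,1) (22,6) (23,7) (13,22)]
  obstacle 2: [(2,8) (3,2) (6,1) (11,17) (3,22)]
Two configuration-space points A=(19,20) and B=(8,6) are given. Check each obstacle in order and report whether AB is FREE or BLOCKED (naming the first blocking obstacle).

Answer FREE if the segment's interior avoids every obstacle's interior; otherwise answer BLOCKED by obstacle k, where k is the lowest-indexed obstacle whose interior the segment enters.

Obstacle 1 [(13,1) (22,6) (23,7) (13,22)]:
  edge (13,1)–(22,6): clear
  edge (22,6)–(23,7): clear
  edge (23,7)–(13,22): crosses AB
  edge (13,22)–(13,1): crosses AB
  → BLOCKED
Obstacle 2 [(2,8) (3,2) (6,1) (11,17) (3,22)]:
  edge (2,8)–(3,2): clear
  edge (3,2)–(6,1): clear
  edge (6,1)–(11,17): clear
  edge (11,17)–(3,22): clear
  edge (3,22)–(2,8): clear
  midpoint (27/2,13) outside
  → clear

BLOCKED by obstacle 1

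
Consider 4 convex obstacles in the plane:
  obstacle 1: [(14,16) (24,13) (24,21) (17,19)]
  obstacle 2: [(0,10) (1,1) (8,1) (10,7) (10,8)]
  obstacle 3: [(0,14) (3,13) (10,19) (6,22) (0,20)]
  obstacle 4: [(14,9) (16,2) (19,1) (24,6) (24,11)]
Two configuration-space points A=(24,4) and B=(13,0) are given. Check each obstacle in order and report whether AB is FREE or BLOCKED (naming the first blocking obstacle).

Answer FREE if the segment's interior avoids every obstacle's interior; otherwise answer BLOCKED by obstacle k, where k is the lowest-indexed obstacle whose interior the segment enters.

Obstacle 1 [(14,16) (24,13) (24,21) (17,19)]:
  edge (14,16)–(24,13): clear
  edge (24,13)–(24,21): clear
  edge (24,21)–(17,19): clear
  edge (17,19)–(14,16): clear
  midpoint (37/2,2) outside
  → clear
Obstacle 2 [(0,10) (1,1) (8,1) (10,7) (10,8)]:
  edge (0,10)–(1,1): clear
  edge (1,1)–(8,1): clear
  edge (8,1)–(10,7): clear
  edge (10,7)–(10,8): clear
  edge (10,8)–(0,10): clear
  midpoint (37/2,2) outside
  → clear
Obstacle 3 [(0,14) (3,13) (10,19) (6,22) (0,20)]:
  edge (0,14)–(3,13): clear
  edge (3,13)–(10,19): clear
  edge (10,19)–(6,22): clear
  edge (6,22)–(0,20): clear
  edge (0,20)–(0,14): clear
  midpoint (37/2,2) outside
  → clear
Obstacle 4 [(14,9) (16,2) (19,1) (24,6) (24,11)]:
  edge (14,9)–(16,2): clear
  edge (16,2)–(19,1): crosses AB
  edge (19,1)–(24,6): crosses AB
  edge (24,6)–(24,11): clear
  edge (24,11)–(14,9): clear
  → BLOCKED

BLOCKED by obstacle 4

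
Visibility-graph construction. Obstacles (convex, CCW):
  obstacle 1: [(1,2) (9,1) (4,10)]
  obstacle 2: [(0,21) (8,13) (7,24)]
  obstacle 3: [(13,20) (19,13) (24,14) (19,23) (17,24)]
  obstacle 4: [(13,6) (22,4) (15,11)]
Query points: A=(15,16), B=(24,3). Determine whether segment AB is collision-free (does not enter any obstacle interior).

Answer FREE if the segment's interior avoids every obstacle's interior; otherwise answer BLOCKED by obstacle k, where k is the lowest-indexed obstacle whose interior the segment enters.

FREE

Obstacle 1 [(1,2) (9,1) (4,10)]:
  edge (1,2)–(9,1): clear
  edge (9,1)–(4,10): clear
  edge (4,10)–(1,2): clear
  midpoint (39/2,19/2) outside
  → clear
Obstacle 2 [(0,21) (8,13) (7,24)]:
  edge (0,21)–(8,13): clear
  edge (8,13)–(7,24): clear
  edge (7,24)–(0,21): clear
  midpoint (39/2,19/2) outside
  → clear
Obstacle 3 [(13,20) (19,13) (24,14) (19,23) (17,24)]:
  edge (13,20)–(19,13): clear
  edge (19,13)–(24,14): clear
  edge (24,14)–(19,23): clear
  edge (19,23)–(17,24): clear
  edge (17,24)–(13,20): clear
  midpoint (39/2,19/2) outside
  → clear
Obstacle 4 [(13,6) (22,4) (15,11)]:
  edge (13,6)–(22,4): clear
  edge (22,4)–(15,11): clear
  edge (15,11)–(13,6): clear
  midpoint (39/2,19/2) outside
  → clear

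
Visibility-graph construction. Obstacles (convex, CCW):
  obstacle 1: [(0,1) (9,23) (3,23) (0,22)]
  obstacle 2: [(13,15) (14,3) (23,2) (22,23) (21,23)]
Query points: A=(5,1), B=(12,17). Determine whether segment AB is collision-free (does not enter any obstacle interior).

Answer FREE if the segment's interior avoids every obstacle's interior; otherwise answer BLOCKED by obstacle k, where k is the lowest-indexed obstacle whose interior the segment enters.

Obstacle 1 [(0,1) (9,23) (3,23) (0,22)]:
  edge (0,1)–(9,23): clear
  edge (9,23)–(3,23): clear
  edge (3,23)–(0,22): clear
  edge (0,22)–(0,1): clear
  midpoint (17/2,9) outside
  → clear
Obstacle 2 [(13,15) (14,3) (23,2) (22,23) (21,23)]:
  edge (13,15)–(14,3): clear
  edge (14,3)–(23,2): clear
  edge (23,2)–(22,23): clear
  edge (22,23)–(21,23): clear
  edge (21,23)–(13,15): clear
  midpoint (17/2,9) outside
  → clear

FREE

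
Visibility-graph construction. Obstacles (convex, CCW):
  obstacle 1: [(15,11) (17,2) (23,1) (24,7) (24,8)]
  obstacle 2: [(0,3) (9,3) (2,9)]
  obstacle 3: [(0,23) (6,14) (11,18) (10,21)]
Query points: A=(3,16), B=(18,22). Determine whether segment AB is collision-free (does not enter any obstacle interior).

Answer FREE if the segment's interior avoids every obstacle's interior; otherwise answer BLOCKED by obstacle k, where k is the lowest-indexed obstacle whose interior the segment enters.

BLOCKED by obstacle 3

Obstacle 1 [(15,11) (17,2) (23,1) (24,7) (24,8)]:
  edge (15,11)–(17,2): clear
  edge (17,2)–(23,1): clear
  edge (23,1)–(24,7): clear
  edge (24,7)–(24,8): clear
  edge (24,8)–(15,11): clear
  midpoint (21/2,19) outside
  → clear
Obstacle 2 [(0,3) (9,3) (2,9)]:
  edge (0,3)–(9,3): clear
  edge (9,3)–(2,9): clear
  edge (2,9)–(0,3): clear
  midpoint (21/2,19) outside
  → clear
Obstacle 3 [(0,23) (6,14) (11,18) (10,21)]:
  edge (0,23)–(6,14): crosses AB
  edge (6,14)–(11,18): clear
  edge (11,18)–(10,21): crosses AB
  edge (10,21)–(0,23): clear
  → BLOCKED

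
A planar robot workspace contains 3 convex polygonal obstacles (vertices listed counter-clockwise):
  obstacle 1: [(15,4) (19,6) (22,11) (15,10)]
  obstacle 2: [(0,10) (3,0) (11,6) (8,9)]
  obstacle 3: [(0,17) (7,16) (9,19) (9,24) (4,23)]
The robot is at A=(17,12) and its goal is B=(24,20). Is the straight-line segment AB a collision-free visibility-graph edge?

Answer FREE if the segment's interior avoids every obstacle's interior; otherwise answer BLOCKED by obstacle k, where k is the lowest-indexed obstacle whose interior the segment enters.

FREE

Obstacle 1 [(15,4) (19,6) (22,11) (15,10)]:
  edge (15,4)–(19,6): clear
  edge (19,6)–(22,11): clear
  edge (22,11)–(15,10): clear
  edge (15,10)–(15,4): clear
  midpoint (41/2,16) outside
  → clear
Obstacle 2 [(0,10) (3,0) (11,6) (8,9)]:
  edge (0,10)–(3,0): clear
  edge (3,0)–(11,6): clear
  edge (11,6)–(8,9): clear
  edge (8,9)–(0,10): clear
  midpoint (41/2,16) outside
  → clear
Obstacle 3 [(0,17) (7,16) (9,19) (9,24) (4,23)]:
  edge (0,17)–(7,16): clear
  edge (7,16)–(9,19): clear
  edge (9,19)–(9,24): clear
  edge (9,24)–(4,23): clear
  edge (4,23)–(0,17): clear
  midpoint (41/2,16) outside
  → clear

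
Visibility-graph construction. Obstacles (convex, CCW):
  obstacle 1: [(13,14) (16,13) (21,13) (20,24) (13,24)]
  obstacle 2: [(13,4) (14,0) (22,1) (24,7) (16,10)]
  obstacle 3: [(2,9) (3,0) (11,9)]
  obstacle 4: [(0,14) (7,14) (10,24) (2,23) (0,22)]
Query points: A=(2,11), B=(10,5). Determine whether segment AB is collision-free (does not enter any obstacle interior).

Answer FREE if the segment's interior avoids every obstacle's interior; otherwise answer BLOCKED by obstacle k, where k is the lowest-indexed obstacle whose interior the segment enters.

Obstacle 1 [(13,14) (16,13) (21,13) (20,24) (13,24)]:
  edge (13,14)–(16,13): clear
  edge (16,13)–(21,13): clear
  edge (21,13)–(20,24): clear
  edge (20,24)–(13,24): clear
  edge (13,24)–(13,14): clear
  midpoint (6,8) outside
  → clear
Obstacle 2 [(13,4) (14,0) (22,1) (24,7) (16,10)]:
  edge (13,4)–(14,0): clear
  edge (14,0)–(22,1): clear
  edge (22,1)–(24,7): clear
  edge (24,7)–(16,10): clear
  edge (16,10)–(13,4): clear
  midpoint (6,8) outside
  → clear
Obstacle 3 [(2,9) (3,0) (11,9)]:
  edge (2,9)–(3,0): clear
  edge (3,0)–(11,9): crosses AB
  edge (11,9)–(2,9): crosses AB
  → BLOCKED
Obstacle 4 [(0,14) (7,14) (10,24) (2,23) (0,22)]:
  edge (0,14)–(7,14): clear
  edge (7,14)–(10,24): clear
  edge (10,24)–(2,23): clear
  edge (2,23)–(0,22): clear
  edge (0,22)–(0,14): clear
  midpoint (6,8) outside
  → clear

BLOCKED by obstacle 3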